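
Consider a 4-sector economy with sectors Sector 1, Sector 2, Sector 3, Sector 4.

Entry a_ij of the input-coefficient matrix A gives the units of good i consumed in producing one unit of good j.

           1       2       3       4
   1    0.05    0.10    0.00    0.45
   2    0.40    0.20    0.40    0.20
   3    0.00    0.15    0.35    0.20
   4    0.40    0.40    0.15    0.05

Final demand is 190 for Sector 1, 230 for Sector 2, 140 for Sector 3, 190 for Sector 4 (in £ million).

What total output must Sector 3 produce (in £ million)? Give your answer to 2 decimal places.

I − A =
  [   0.95    -0.10     0.00    -0.45]
  [  -0.40     0.80    -0.40    -0.20]
  [   0.00    -0.15     0.65    -0.20]
  [  -0.40    -0.40    -0.15     0.95]
Compute the cofactors C_ij = (−1)^(i+j)·(3×3 minor ij) of I−A; the adjugate is their transpose:
adj(I−A) = Cᵀ =
  [ 0.324500   0.185875   0.167000   0.228000]
  [ 0.319000   0.441125   0.344500   0.316500]
  [ 0.165000   0.192375   0.384000   0.199500]
  [ 0.297000   0.294375   0.276000   0.411000]
det(I−A) = Σ_j (I−A)_1j·C_1j = (0.95)(0.324500) + (-0.10)(0.319000) + (0.00)(0.165000) + (-0.45)(0.297000) = 0.142725
(I − A)⁻¹ = adj(I−A) / det(I−A) ≈
  [   2.2736     1.3023     1.1701     1.5975]
  [   2.2351     3.0907     2.4137     2.2176]
  [   1.1561     1.3479     2.6905     1.3978]
  [   2.0809     2.0625     1.9338     2.8797]
x = (I − A)⁻¹ d = adj(I−A)·d / det(I−A), with det(I−A) = 0.142725:
  x_1 = (0.324500·190 + 0.185875·230 + 0.167000·140 + 0.228000·190) / 0.142725 = 171.10625 / 0.142725 ≈ 1198.85
  x_2 = (0.319000·190 + 0.441125·230 + 0.344500·140 + 0.316500·190) / 0.142725 = 270.43375 / 0.142725 ≈ 1894.79
  x_3 = (0.165000·190 + 0.192375·230 + 0.384000·140 + 0.199500·190) / 0.142725 = 167.26125 / 0.142725 ≈ 1171.91
  x_4 = (0.297000·190 + 0.294375·230 + 0.276000·140 + 0.411000·190) / 0.142725 = 240.86625 / 0.142725 ≈ 1687.62

x_3 = 1171.91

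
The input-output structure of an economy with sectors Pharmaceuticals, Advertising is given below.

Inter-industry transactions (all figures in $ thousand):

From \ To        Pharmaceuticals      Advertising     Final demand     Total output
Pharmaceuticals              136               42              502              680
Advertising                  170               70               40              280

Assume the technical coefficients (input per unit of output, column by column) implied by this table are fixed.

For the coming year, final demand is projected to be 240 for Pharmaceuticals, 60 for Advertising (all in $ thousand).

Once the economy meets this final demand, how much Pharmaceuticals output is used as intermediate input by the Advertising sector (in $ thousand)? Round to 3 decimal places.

z_PA = 28.800

Technical coefficients a_ij = z_ij / X_j:
  a_PP = 136/680 = 0.20, a_AP = 170/680 = 0.25
  a_PA = 42/280 = 0.15, a_AA = 70/280 = 0.25
I − A =
  [   0.80    -0.15]
  [  -0.25     0.75]
det(I−A) = (0.80)(0.75) − (-0.15)(-0.25) = 0.5625
adj(I−A) = [[0.75, 0.15], [0.25, 0.80]]
(I − A)⁻¹ = adj(I−A) / det(I−A) ≈
  [   1.3333     0.2667]
  [   0.4444     1.4222]
First solve x = (I − A)⁻¹ d = adj(I−A)·d / det(I−A); in particular x_A = (0.25·240 + 0.80·60) / 0.5625 = 108.00 / 0.5625 = 192.00000.
Intermediate flow from P to A: z_PA = a_PA · x_A = 0.15 × 108.00 / 0.5625 = 16.20 / 0.5625 = 28.800.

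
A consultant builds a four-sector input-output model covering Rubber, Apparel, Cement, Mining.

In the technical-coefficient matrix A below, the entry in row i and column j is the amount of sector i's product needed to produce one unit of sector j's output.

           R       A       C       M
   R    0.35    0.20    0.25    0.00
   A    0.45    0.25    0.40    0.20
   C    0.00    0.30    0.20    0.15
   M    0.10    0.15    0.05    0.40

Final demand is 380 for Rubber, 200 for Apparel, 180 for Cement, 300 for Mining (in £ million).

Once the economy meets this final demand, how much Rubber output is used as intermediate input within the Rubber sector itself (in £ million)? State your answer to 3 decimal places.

I − A =
  [   0.65    -0.20    -0.25     0.00]
  [  -0.45     0.75    -0.40    -0.20]
  [   0.00    -0.30     0.80    -0.15]
  [  -0.10    -0.15    -0.05     0.60]
Compute the cofactors C_ij = (−1)^(i+j)·(3×3 minor ij) of I−A; the adjugate is their transpose:
adj(I−A) = Cᵀ =
  [ 0.246375   0.145125   0.155000   0.087125]
  [ 0.234625   0.303375   0.235000   0.159875]
  [ 0.108375   0.134625   0.215000   0.098625]
  [ 0.108750   0.111250   0.102500   0.206250]
det(I−A) = Σ_j (I−A)_1j·C_1j = (0.65)(0.246375) + (-0.20)(0.234625) + (-0.25)(0.108375) + (0.00)(0.108750) = 0.086125
(I − A)⁻¹ = adj(I−A) / det(I−A) ≈
  [   2.8607     1.6851     1.7997     1.0116]
  [   2.7242     3.5225     2.7286     1.8563]
  [   1.2583     1.5631     2.4964     1.1451]
  [   1.2627     1.2917     1.1901     2.3948]
First solve x = (I − A)⁻¹ d = adj(I−A)·d / det(I−A); in particular x_R = (0.246375·380 + 0.145125·200 + 0.155000·180 + 0.087125·300) / 0.086125 = 176.685 / 0.086125 ≈ 2051.49492.
Intermediate flow from R to R: z_RR = a_RR · x_R = 0.35 × 176.685 / 0.086125 = 61.83975 / 0.086125 ≈ 718.023.

z_RR = 718.023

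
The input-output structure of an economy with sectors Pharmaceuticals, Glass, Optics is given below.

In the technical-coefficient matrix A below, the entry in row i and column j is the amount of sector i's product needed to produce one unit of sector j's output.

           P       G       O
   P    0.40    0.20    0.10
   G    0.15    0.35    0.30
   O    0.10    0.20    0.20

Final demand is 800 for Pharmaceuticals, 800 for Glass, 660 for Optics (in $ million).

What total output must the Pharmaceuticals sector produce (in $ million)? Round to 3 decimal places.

I − A =
  [   0.60    -0.20    -0.10]
  [  -0.15     0.65    -0.30]
  [  -0.10    -0.20     0.80]
Cofactors of I−A, C_ij = (−1)^(i+j)·(minor ij) (rows/columns in the sector order above):
  C_11 = (0.65)(0.80) − (-0.30)(-0.20) = 0.4600
  C_12 = −[(-0.15)(0.80) − (-0.30)(-0.10)] = 0.1500
  C_13 = (-0.15)(-0.20) − (0.65)(-0.10) = 0.0950
  C_21 = −[(-0.20)(0.80) − (-0.10)(-0.20)] = 0.1800
  C_22 = (0.60)(0.80) − (-0.10)(-0.10) = 0.4700
  C_23 = −[(0.60)(-0.20) − (-0.20)(-0.10)] = 0.1400
  C_31 = (-0.20)(-0.30) − (-0.10)(0.65) = 0.1250
  C_32 = −[(0.60)(-0.30) − (-0.10)(-0.15)] = 0.1950
  C_33 = (0.60)(0.65) − (-0.20)(-0.15) = 0.3600
det(I−A) = Σ_j (I−A)_1j·C_1j = (0.60)(0.4600) + (-0.20)(0.1500) + (-0.10)(0.0950) = 0.2365
adj(I−A) = Cᵀ =
  [ 0.4600   0.1800   0.1250]
  [ 0.1500   0.4700   0.1950]
  [ 0.0950   0.1400   0.3600]
(I − A)⁻¹ = adj(I−A) / det(I−A) ≈
  [   1.9450     0.7611     0.5285]
  [   0.6342     1.9873     0.8245]
  [   0.4017     0.5920     1.5222]
x = (I − A)⁻¹ d = adj(I−A)·d / det(I−A), with det(I−A) = 0.2365:
  x_P = (0.4600·800 + 0.1800·800 + 0.1250·660) / 0.2365 = 594.50 / 0.2365 ≈ 2513.742
  x_G = (0.1500·800 + 0.4700·800 + 0.1950·660) / 0.2365 = 624.70 / 0.2365 ≈ 2641.438
  x_O = (0.0950·800 + 0.1400·800 + 0.3600·660) / 0.2365 = 425.60 / 0.2365 ≈ 1799.577

x_P = 2513.742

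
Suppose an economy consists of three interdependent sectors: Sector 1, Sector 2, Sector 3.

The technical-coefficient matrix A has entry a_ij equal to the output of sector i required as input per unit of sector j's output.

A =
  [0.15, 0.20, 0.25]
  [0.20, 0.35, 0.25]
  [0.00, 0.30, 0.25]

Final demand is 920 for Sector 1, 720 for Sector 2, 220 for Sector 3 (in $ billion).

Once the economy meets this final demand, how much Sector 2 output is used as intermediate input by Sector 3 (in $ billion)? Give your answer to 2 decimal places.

z_23 = 287.57

I − A =
  [   0.85    -0.20    -0.25]
  [  -0.20     0.65    -0.25]
  [   0.00    -0.30     0.75]
Cofactors of I−A, C_ij = (−1)^(i+j)·(minor ij) (rows/columns in the sector order above):
  C_11 = (0.65)(0.75) − (-0.25)(-0.30) = 0.4125
  C_12 = −[(-0.20)(0.75) − (-0.25)(0.00)] = 0.1500
  C_13 = (-0.20)(-0.30) − (0.65)(0.00) = 0.0600
  C_21 = −[(-0.20)(0.75) − (-0.25)(-0.30)] = 0.2250
  C_22 = (0.85)(0.75) − (-0.25)(0.00) = 0.6375
  C_23 = −[(0.85)(-0.30) − (-0.20)(0.00)] = 0.2550
  C_31 = (-0.20)(-0.25) − (-0.25)(0.65) = 0.2125
  C_32 = −[(0.85)(-0.25) − (-0.25)(-0.20)] = 0.2625
  C_33 = (0.85)(0.65) − (-0.20)(-0.20) = 0.5125
det(I−A) = Σ_j (I−A)_1j·C_1j = (0.85)(0.4125) + (-0.20)(0.1500) + (-0.25)(0.0600) = 0.305625
adj(I−A) = Cᵀ =
  [ 0.4125   0.2250   0.2125]
  [ 0.1500   0.6375   0.2625]
  [ 0.0600   0.2550   0.5125]
(I − A)⁻¹ = adj(I−A) / det(I−A) ≈
  [   1.3497     0.7362     0.6953]
  [   0.4908     2.0859     0.8589]
  [   0.1963     0.8344     1.6769]
First solve x = (I − A)⁻¹ d = adj(I−A)·d / det(I−A); in particular x_3 = (0.0600·920 + 0.2550·720 + 0.5125·220) / 0.305625 = 351.55 / 0.305625 ≈ 1150.2658.
Intermediate flow from 2 to 3: z_23 = a_23 · x_3 = 0.25 × 351.55 / 0.305625 = 87.8875 / 0.305625 ≈ 287.57.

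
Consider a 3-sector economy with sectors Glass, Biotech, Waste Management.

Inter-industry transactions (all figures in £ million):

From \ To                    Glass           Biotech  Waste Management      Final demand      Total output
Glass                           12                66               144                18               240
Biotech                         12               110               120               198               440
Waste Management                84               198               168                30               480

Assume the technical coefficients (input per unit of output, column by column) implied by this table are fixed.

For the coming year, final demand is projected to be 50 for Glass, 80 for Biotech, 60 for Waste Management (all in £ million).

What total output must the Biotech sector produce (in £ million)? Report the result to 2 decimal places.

Technical coefficients a_ij = z_ij / X_j:
  a_GG = 12/240 = 0.05, a_BG = 12/240 = 0.05, a_WG = 84/240 = 0.35
  a_GB = 66/440 = 0.15, a_BB = 110/440 = 0.25, a_WB = 198/440 = 0.45
  a_GW = 144/480 = 0.30, a_BW = 120/480 = 0.25, a_WW = 168/480 = 0.35
I − A =
  [   0.95    -0.15    -0.30]
  [  -0.05     0.75    -0.25]
  [  -0.35    -0.45     0.65]
Cofactors of I−A, C_ij = (−1)^(i+j)·(minor ij) (rows/columns in the sector order above):
  C_11 = (0.75)(0.65) − (-0.25)(-0.45) = 0.3750
  C_12 = −[(-0.05)(0.65) − (-0.25)(-0.35)] = 0.1200
  C_13 = (-0.05)(-0.45) − (0.75)(-0.35) = 0.2850
  C_21 = −[(-0.15)(0.65) − (-0.30)(-0.45)] = 0.2325
  C_22 = (0.95)(0.65) − (-0.30)(-0.35) = 0.5125
  C_23 = −[(0.95)(-0.45) − (-0.15)(-0.35)] = 0.4800
  C_31 = (-0.15)(-0.25) − (-0.30)(0.75) = 0.2625
  C_32 = −[(0.95)(-0.25) − (-0.30)(-0.05)] = 0.2525
  C_33 = (0.95)(0.75) − (-0.15)(-0.05) = 0.7050
det(I−A) = Σ_j (I−A)_1j·C_1j = (0.95)(0.3750) + (-0.15)(0.1200) + (-0.30)(0.2850) = 0.25275
adj(I−A) = Cᵀ =
  [ 0.3750   0.2325   0.2625]
  [ 0.1200   0.5125   0.2525]
  [ 0.2850   0.4800   0.7050]
(I − A)⁻¹ = adj(I−A) / det(I−A) ≈
  [   1.4837     0.9199     1.0386]
  [   0.4748     2.0277     0.9990]
  [   1.1276     1.8991     2.7893]
x = (I − A)⁻¹ d = adj(I−A)·d / det(I−A), with det(I−A) = 0.25275:
  x_G = (0.3750·50 + 0.2325·80 + 0.2625·60) / 0.25275 = 53.10 / 0.25275 ≈ 210.09
  x_B = (0.1200·50 + 0.5125·80 + 0.2525·60) / 0.25275 = 62.15 / 0.25275 ≈ 245.90
  x_W = (0.2850·50 + 0.4800·80 + 0.7050·60) / 0.25275 = 94.95 / 0.25275 ≈ 375.67

x_B = 245.90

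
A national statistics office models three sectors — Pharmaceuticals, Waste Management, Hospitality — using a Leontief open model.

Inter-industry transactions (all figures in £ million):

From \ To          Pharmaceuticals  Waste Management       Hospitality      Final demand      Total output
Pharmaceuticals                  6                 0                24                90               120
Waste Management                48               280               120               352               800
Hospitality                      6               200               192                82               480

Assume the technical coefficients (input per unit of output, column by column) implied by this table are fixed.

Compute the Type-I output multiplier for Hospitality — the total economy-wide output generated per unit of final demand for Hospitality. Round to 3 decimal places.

Technical coefficients a_ij = z_ij / X_j:
  a_11 = 6/120 = 0.05, a_21 = 48/120 = 0.40, a_31 = 6/120 = 0.05
  a_12 = 0/800 = 0.00, a_22 = 280/800 = 0.35, a_32 = 200/800 = 0.25
  a_13 = 24/480 = 0.05, a_23 = 120/480 = 0.25, a_33 = 192/480 = 0.40
I − A =
  [   0.95     0.00    -0.05]
  [  -0.40     0.65    -0.25]
  [  -0.05    -0.25     0.60]
Cofactors of I−A, C_ij = (−1)^(i+j)·(minor ij) (rows/columns in the sector order above):
  C_11 = (0.65)(0.60) − (-0.25)(-0.25) = 0.3275
  C_12 = −[(-0.40)(0.60) − (-0.25)(-0.05)] = 0.2525
  C_13 = (-0.40)(-0.25) − (0.65)(-0.05) = 0.1325
  C_21 = −[(0.00)(0.60) − (-0.05)(-0.25)] = 0.0125
  C_22 = (0.95)(0.60) − (-0.05)(-0.05) = 0.5675
  C_23 = −[(0.95)(-0.25) − (0.00)(-0.05)] = 0.2375
  C_31 = (0.00)(-0.25) − (-0.05)(0.65) = 0.0325
  C_32 = −[(0.95)(-0.25) − (-0.05)(-0.40)] = 0.2575
  C_33 = (0.95)(0.65) − (0.00)(-0.40) = 0.6175
det(I−A) = Σ_j (I−A)_1j·C_1j = (0.95)(0.3275) + (0.00)(0.2525) + (-0.05)(0.1325) = 0.3045
adj(I−A) = Cᵀ =
  [ 0.3275   0.0125   0.0325]
  [ 0.2525   0.5675   0.2575]
  [ 0.1325   0.2375   0.6175]
(I − A)⁻¹ = adj(I−A) / det(I−A) ≈
  [   1.0755     0.0411     0.1067]
  [   0.8292     1.8637     0.8456]
  [   0.4351     0.7800     2.0279]
The output multiplier for sector j is the column-j sum of the Leontief inverse (I − A)⁻¹ = adj(I−A) / det(I−A).
Column 3 of adj(I−A): (0.0325, 0.2575, 0.6175); det(I−A) = 0.3045.
m_3 = (0.0325 + 0.2575 + 0.6175) / 0.3045 = 0.9075 / 0.3045 ≈ 2.980.

m_3 = 2.980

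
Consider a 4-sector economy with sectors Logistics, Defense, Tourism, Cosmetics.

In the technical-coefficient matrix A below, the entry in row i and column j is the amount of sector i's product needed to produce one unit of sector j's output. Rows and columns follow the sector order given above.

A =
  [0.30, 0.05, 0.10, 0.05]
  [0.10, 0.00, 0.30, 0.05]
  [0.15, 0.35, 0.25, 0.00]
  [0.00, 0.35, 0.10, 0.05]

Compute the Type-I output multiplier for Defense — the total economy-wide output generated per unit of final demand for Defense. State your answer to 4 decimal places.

m_2 = 2.5832

I − A =
  [   0.70    -0.05    -0.10    -0.05]
  [  -0.10     1.00    -0.30    -0.05]
  [  -0.15    -0.35     0.75     0.00]
  [   0.00    -0.35    -0.10     0.95]
Compute the cofactors C_ij = (−1)^(i+j)·(3×3 minor ij) of I−A; the adjugate is their transpose:
adj(I−A) = Cᵀ =
  [ 0.597875   0.083750   0.118000   0.035875]
  [ 0.114750   0.483750   0.213000   0.031500]
  [ 0.173125   0.242500   0.646250   0.021875]
  [ 0.060500   0.203750   0.146500   0.427000]
det(I−A) = Σ_j (I−A)_1j·C_1j = (0.70)(0.597875) + (-0.05)(0.114750) + (-0.10)(0.173125) + (-0.05)(0.060500) = 0.3924375
(I − A)⁻¹ = adj(I−A) / det(I−A) ≈
  [   1.52349     0.21341     0.30068     0.09142]
  [   0.29240     1.23268     0.54276     0.08027]
  [   0.44115     0.61793     1.64676     0.05574]
  [   0.15416     0.51919     0.37331     1.08807]
The output multiplier for sector j is the column-j sum of the Leontief inverse (I − A)⁻¹ = adj(I−A) / det(I−A).
Column 2 of adj(I−A): (0.083750, 0.483750, 0.242500, 0.203750); det(I−A) = 0.3924375.
m_2 = (0.083750 + 0.483750 + 0.242500 + 0.203750) / 0.3924375 = 1.01375 / 0.3924375 ≈ 2.5832.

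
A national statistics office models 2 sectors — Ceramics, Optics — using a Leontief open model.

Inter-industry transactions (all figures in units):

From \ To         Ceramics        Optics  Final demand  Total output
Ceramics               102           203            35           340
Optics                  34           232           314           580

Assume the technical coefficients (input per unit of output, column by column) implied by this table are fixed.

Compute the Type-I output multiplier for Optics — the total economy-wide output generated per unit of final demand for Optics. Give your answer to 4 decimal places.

Technical coefficients a_ij = z_ij / X_j:
  a_CC = 102/340 = 0.30, a_OC = 34/340 = 0.10
  a_CO = 203/580 = 0.35, a_OO = 232/580 = 0.40
I − A =
  [   0.70    -0.35]
  [  -0.10     0.60]
det(I−A) = (0.70)(0.60) − (-0.35)(-0.10) = 0.3850
adj(I−A) = [[0.60, 0.35], [0.10, 0.70]]
(I − A)⁻¹ = adj(I−A) / det(I−A) ≈
  [   1.55844     0.90909]
  [   0.25974     1.81818]
The output multiplier for sector j is the column-j sum of the Leontief inverse (I − A)⁻¹ = adj(I−A) / det(I−A).
Column O of adj(I−A): (0.35, 0.70); det(I−A) = 0.3850.
m_O = (0.35 + 0.70) / 0.3850 = 1.05 / 0.3850 ≈ 2.7273.

m_O = 2.7273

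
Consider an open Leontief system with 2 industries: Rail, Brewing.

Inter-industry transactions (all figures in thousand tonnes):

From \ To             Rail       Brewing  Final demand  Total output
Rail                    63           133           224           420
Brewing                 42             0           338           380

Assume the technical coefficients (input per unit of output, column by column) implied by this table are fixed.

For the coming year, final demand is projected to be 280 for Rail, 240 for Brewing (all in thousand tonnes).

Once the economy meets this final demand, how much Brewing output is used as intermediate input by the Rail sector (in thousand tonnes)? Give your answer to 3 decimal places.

z_21 = 44.663

Technical coefficients a_ij = z_ij / X_j:
  a_11 = 63/420 = 0.15, a_21 = 42/420 = 0.10
  a_12 = 133/380 = 0.35, a_22 = 0/380 = 0.00
I − A =
  [   0.85    -0.35]
  [  -0.10     1.00]
det(I−A) = (0.85)(1.00) − (-0.35)(-0.10) = 0.8150
adj(I−A) = [[1.00, 0.35], [0.10, 0.85]]
(I − A)⁻¹ = adj(I−A) / det(I−A) ≈
  [   1.2270     0.4294]
  [   0.1227     1.0429]
First solve x = (I − A)⁻¹ d = adj(I−A)·d / det(I−A); in particular x_1 = (1.00·280 + 0.35·240) / 0.8150 = 364.00 / 0.8150 ≈ 446.62577.
Intermediate flow from 2 to 1: z_21 = a_21 · x_1 = 0.10 × 364.00 / 0.8150 = 36.40 / 0.8150 ≈ 44.663.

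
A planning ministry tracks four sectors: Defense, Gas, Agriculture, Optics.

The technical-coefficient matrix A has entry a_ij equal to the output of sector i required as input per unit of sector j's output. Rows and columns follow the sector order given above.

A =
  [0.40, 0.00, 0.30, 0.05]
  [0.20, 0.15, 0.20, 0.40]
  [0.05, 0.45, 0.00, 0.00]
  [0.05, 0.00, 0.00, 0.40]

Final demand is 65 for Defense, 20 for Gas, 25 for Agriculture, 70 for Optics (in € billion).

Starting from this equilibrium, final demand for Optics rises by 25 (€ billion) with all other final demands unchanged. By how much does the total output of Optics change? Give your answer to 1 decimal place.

I − A =
  [   0.60     0.00    -0.30    -0.05]
  [  -0.20     0.85    -0.20    -0.40]
  [  -0.05    -0.45     1.00     0.00]
  [  -0.05     0.00     0.00     0.60]
Compute the cofactors C_ij = (−1)^(i+j)·(3×3 minor ij) of I−A; the adjugate is their transpose:
adj(I−A) = Cᵀ =
  [ 0.456000   0.081000   0.153000   0.092000]
  [ 0.146000   0.348500   0.113500   0.244500]
  [ 0.088500   0.160875   0.303875   0.114625]
  [ 0.038000   0.006750   0.012750   0.416250]
det(I−A) = Σ_j (I−A)_1j·C_1j = (0.60)(0.456000) + (0.00)(0.146000) + (-0.30)(0.088500) + (-0.05)(0.038000) = 0.24515
(I − A)⁻¹ = adj(I−A) / det(I−A) ≈
  [   1.8601     0.3304     0.6241     0.3753]
  [   0.5956     1.4216     0.4630     0.9973]
  [   0.3610     0.6562     1.2395     0.4676]
  [   0.1550     0.0275     0.0520     1.6979]
Δx = (I − A)⁻¹ Δd with Δd having +25 in the Optics component and 0 elsewhere.
So Δx_4 = L_44 · (+25), where L_44 = adj(I−A)_44 / det(I−A) = 0.416250 / 0.24515.
Δx_4 = 0.416250 × (+25) / 0.24515 = 10.40625 / 0.24515 ≈ 42.4.

Δx_4 = 42.4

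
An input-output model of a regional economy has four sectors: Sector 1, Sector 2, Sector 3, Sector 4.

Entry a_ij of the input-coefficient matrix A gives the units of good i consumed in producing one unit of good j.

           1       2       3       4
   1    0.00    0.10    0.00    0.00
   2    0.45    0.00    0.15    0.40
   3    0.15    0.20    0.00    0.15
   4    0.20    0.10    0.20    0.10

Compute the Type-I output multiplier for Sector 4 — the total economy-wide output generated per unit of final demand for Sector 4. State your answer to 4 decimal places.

I − A =
  [   1.00    -0.10     0.00     0.00]
  [  -0.45     1.00    -0.15    -0.40]
  [  -0.15    -0.20     1.00    -0.15]
  [  -0.20    -0.10    -0.20     0.90]
Compute the cofactors C_ij = (−1)^(i+j)·(3×3 minor ij) of I−A; the adjugate is their transpose:
adj(I−A) = Cᵀ =
  [ 0.78475   0.08700   0.02150   0.04225]
  [ 0.50825   0.87000   0.21500   0.42250]
  [ 0.26275   0.21150   0.81150   0.22925]
  [ 0.28925   0.16300   0.20900   0.92275]
det(I−A) = Σ_j (I−A)_1j·C_1j = (1.00)(0.78475) + (-0.10)(0.50825) + (0.00)(0.26275) + (0.00)(0.28925) = 0.733925
(I − A)⁻¹ = adj(I−A) / det(I−A) ≈
  [   1.06925     0.11854     0.02929     0.05757]
  [   0.69251     1.18541     0.29295     0.57567]
  [   0.35801     0.28818     1.10570     0.31236]
  [   0.39411     0.22209     0.28477     1.25728]
The output multiplier for sector j is the column-j sum of the Leontief inverse (I − A)⁻¹ = adj(I−A) / det(I−A).
Column 4 of adj(I−A): (0.04225, 0.42250, 0.22925, 0.92275); det(I−A) = 0.733925.
m_4 = (0.04225 + 0.42250 + 0.22925 + 0.92275) / 0.733925 = 1.61675 / 0.733925 ≈ 2.2029.

m_4 = 2.2029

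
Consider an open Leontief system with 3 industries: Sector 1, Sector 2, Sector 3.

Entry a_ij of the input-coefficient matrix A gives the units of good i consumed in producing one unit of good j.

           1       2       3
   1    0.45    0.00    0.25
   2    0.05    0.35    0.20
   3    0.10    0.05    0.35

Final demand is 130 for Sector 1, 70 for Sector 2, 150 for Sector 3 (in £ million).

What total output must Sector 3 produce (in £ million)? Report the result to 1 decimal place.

I − A =
  [   0.55     0.00    -0.25]
  [  -0.05     0.65    -0.20]
  [  -0.10    -0.05     0.65]
Cofactors of I−A, C_ij = (−1)^(i+j)·(minor ij) (rows/columns in the sector order above):
  C_11 = (0.65)(0.65) − (-0.20)(-0.05) = 0.4125
  C_12 = −[(-0.05)(0.65) − (-0.20)(-0.10)] = 0.0525
  C_13 = (-0.05)(-0.05) − (0.65)(-0.10) = 0.0675
  C_21 = −[(0.00)(0.65) − (-0.25)(-0.05)] = 0.0125
  C_22 = (0.55)(0.65) − (-0.25)(-0.10) = 0.3325
  C_23 = −[(0.55)(-0.05) − (0.00)(-0.10)] = 0.0275
  C_31 = (0.00)(-0.20) − (-0.25)(0.65) = 0.1625
  C_32 = −[(0.55)(-0.20) − (-0.25)(-0.05)] = 0.1225
  C_33 = (0.55)(0.65) − (0.00)(-0.05) = 0.3575
det(I−A) = Σ_j (I−A)_1j·C_1j = (0.55)(0.4125) + (0.00)(0.0525) + (-0.25)(0.0675) = 0.2100
adj(I−A) = Cᵀ =
  [ 0.4125   0.0125   0.1625]
  [ 0.0525   0.3325   0.1225]
  [ 0.0675   0.0275   0.3575]
(I − A)⁻¹ = adj(I−A) / det(I−A) ≈
  [   1.9643     0.0595     0.7738]
  [   0.2500     1.5833     0.5833]
  [   0.3214     0.1310     1.7024]
x = (I − A)⁻¹ d = adj(I−A)·d / det(I−A), with det(I−A) = 0.2100:
  x_1 = (0.4125·130 + 0.0125·70 + 0.1625·150) / 0.2100 = 78.875 / 0.2100 ≈ 375.6
  x_2 = (0.0525·130 + 0.3325·70 + 0.1225·150) / 0.2100 = 48.475 / 0.2100 ≈ 230.8
  x_3 = (0.0675·130 + 0.0275·70 + 0.3575·150) / 0.2100 = 64.325 / 0.2100 ≈ 306.3

x_3 = 306.3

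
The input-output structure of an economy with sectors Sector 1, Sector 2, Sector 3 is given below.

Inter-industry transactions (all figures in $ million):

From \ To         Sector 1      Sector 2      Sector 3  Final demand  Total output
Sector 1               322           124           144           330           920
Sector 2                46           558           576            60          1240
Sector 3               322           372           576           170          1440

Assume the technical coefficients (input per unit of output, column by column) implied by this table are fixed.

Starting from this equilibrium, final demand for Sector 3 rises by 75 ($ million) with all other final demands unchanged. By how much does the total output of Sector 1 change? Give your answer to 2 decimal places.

Technical coefficients a_ij = z_ij / X_j:
  a_11 = 322/920 = 0.35, a_21 = 46/920 = 0.05, a_31 = 322/920 = 0.35
  a_12 = 124/1240 = 0.10, a_22 = 558/1240 = 0.45, a_32 = 372/1240 = 0.30
  a_13 = 144/1440 = 0.10, a_23 = 576/1440 = 0.40, a_33 = 576/1440 = 0.40
I − A =
  [   0.65    -0.10    -0.10]
  [  -0.05     0.55    -0.40]
  [  -0.35    -0.30     0.60]
Cofactors of I−A, C_ij = (−1)^(i+j)·(minor ij) (rows/columns in the sector order above):
  C_11 = (0.55)(0.60) − (-0.40)(-0.30) = 0.2100
  C_12 = −[(-0.05)(0.60) − (-0.40)(-0.35)] = 0.1700
  C_13 = (-0.05)(-0.30) − (0.55)(-0.35) = 0.2075
  C_21 = −[(-0.10)(0.60) − (-0.10)(-0.30)] = 0.0900
  C_22 = (0.65)(0.60) − (-0.10)(-0.35) = 0.3550
  C_23 = −[(0.65)(-0.30) − (-0.10)(-0.35)] = 0.2300
  C_31 = (-0.10)(-0.40) − (-0.10)(0.55) = 0.0950
  C_32 = −[(0.65)(-0.40) − (-0.10)(-0.05)] = 0.2650
  C_33 = (0.65)(0.55) − (-0.10)(-0.05) = 0.3525
det(I−A) = Σ_j (I−A)_1j·C_1j = (0.65)(0.2100) + (-0.10)(0.1700) + (-0.10)(0.2075) = 0.09875
adj(I−A) = Cᵀ =
  [ 0.2100   0.0900   0.0950]
  [ 0.1700   0.3550   0.2650]
  [ 0.2075   0.2300   0.3525]
(I − A)⁻¹ = adj(I−A) / det(I−A) ≈
  [   2.1266     0.9114     0.9620]
  [   1.7215     3.5949     2.6835]
  [   2.1013     2.3291     3.5696]
Δx = (I − A)⁻¹ Δd with Δd having +75 in the Sector 3 component and 0 elsewhere.
So Δx_1 = L_13 · (+75), where L_13 = adj(I−A)_13 / det(I−A) = 0.0950 / 0.09875.
Δx_1 = 0.0950 × (+75) / 0.09875 = 7.125 / 0.09875 ≈ 72.15.

Δx_1 = 72.15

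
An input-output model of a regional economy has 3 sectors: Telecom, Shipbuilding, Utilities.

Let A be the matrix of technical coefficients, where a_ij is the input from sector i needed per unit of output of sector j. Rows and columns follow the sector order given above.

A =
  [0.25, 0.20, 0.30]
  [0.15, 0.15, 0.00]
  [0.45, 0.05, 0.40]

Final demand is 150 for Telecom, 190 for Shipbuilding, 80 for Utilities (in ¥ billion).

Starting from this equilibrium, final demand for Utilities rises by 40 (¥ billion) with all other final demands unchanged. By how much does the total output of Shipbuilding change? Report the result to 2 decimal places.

Δx_2 = 7.27

I − A =
  [   0.75    -0.20    -0.30]
  [  -0.15     0.85     0.00]
  [  -0.45    -0.05     0.60]
Cofactors of I−A, C_ij = (−1)^(i+j)·(minor ij) (rows/columns in the sector order above):
  C_11 = (0.85)(0.60) − (0.00)(-0.05) = 0.5100
  C_12 = −[(-0.15)(0.60) − (0.00)(-0.45)] = 0.0900
  C_13 = (-0.15)(-0.05) − (0.85)(-0.45) = 0.3900
  C_21 = −[(-0.20)(0.60) − (-0.30)(-0.05)] = 0.1350
  C_22 = (0.75)(0.60) − (-0.30)(-0.45) = 0.3150
  C_23 = −[(0.75)(-0.05) − (-0.20)(-0.45)] = 0.1275
  C_31 = (-0.20)(0.00) − (-0.30)(0.85) = 0.2550
  C_32 = −[(0.75)(0.00) − (-0.30)(-0.15)] = 0.0450
  C_33 = (0.75)(0.85) − (-0.20)(-0.15) = 0.6075
det(I−A) = Σ_j (I−A)_1j·C_1j = (0.75)(0.5100) + (-0.20)(0.0900) + (-0.30)(0.3900) = 0.2475
adj(I−A) = Cᵀ =
  [ 0.5100   0.1350   0.2550]
  [ 0.0900   0.3150   0.0450]
  [ 0.3900   0.1275   0.6075]
(I − A)⁻¹ = adj(I−A) / det(I−A) ≈
  [   2.0606     0.5455     1.0303]
  [   0.3636     1.2727     0.1818]
  [   1.5758     0.5152     2.4545]
Δx = (I − A)⁻¹ Δd with Δd having +40 in the Utilities component and 0 elsewhere.
So Δx_2 = L_23 · (+40), where L_23 = adj(I−A)_23 / det(I−A) = 0.0450 / 0.2475.
Δx_2 = 0.0450 × (+40) / 0.2475 = 1.80 / 0.2475 ≈ 7.27.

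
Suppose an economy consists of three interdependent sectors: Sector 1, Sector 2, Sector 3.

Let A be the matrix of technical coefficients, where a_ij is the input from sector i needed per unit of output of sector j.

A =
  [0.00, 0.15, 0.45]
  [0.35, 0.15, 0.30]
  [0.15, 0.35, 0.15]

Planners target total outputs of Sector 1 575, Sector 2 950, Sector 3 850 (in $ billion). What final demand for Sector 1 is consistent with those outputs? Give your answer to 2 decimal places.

I − A =
  [   1.00    -0.15    -0.45]
  [  -0.35     0.85    -0.30]
  [  -0.15    -0.35     0.85]
d = (I − A) x:
  d_1 = (+1.00)·575 + (-0.15)·950 + (-0.45)·850 = 50.00
  d_2 = (-0.35)·575 + (+0.85)·950 + (-0.30)·850 = 351.25
  d_3 = (-0.15)·575 + (-0.35)·950 + (+0.85)·850 = 303.75

d_1 = 50.00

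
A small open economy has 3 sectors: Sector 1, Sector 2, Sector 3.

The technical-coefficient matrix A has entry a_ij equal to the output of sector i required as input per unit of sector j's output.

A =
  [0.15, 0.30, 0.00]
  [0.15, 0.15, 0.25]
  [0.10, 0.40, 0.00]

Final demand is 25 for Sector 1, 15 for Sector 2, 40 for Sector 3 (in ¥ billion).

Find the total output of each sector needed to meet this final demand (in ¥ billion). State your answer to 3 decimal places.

x_1 = 44.872, x_2 = 43.803, x_3 = 62.009

I − A =
  [   0.85    -0.30     0.00]
  [  -0.15     0.85    -0.25]
  [  -0.10    -0.40     1.00]
Cofactors of I−A, C_ij = (−1)^(i+j)·(minor ij) (rows/columns in the sector order above):
  C_11 = (0.85)(1.00) − (-0.25)(-0.40) = 0.7500
  C_12 = −[(-0.15)(1.00) − (-0.25)(-0.10)] = 0.1750
  C_13 = (-0.15)(-0.40) − (0.85)(-0.10) = 0.1450
  C_21 = −[(-0.30)(1.00) − (0.00)(-0.40)] = 0.3000
  C_22 = (0.85)(1.00) − (0.00)(-0.10) = 0.8500
  C_23 = −[(0.85)(-0.40) − (-0.30)(-0.10)] = 0.3700
  C_31 = (-0.30)(-0.25) − (0.00)(0.85) = 0.0750
  C_32 = −[(0.85)(-0.25) − (0.00)(-0.15)] = 0.2125
  C_33 = (0.85)(0.85) − (-0.30)(-0.15) = 0.6775
det(I−A) = Σ_j (I−A)_1j·C_1j = (0.85)(0.7500) + (-0.30)(0.1750) + (0.00)(0.1450) = 0.5850
adj(I−A) = Cᵀ =
  [ 0.7500   0.3000   0.0750]
  [ 0.1750   0.8500   0.2125]
  [ 0.1450   0.3700   0.6775]
(I − A)⁻¹ = adj(I−A) / det(I−A) ≈
  [   1.2821     0.5128     0.1282]
  [   0.2991     1.4530     0.3632]
  [   0.2479     0.6325     1.1581]
x = (I − A)⁻¹ d = adj(I−A)·d / det(I−A), with det(I−A) = 0.5850:
  x_1 = (0.7500·25 + 0.3000·15 + 0.0750·40) / 0.5850 = 26.25 / 0.5850 ≈ 44.872
  x_2 = (0.1750·25 + 0.8500·15 + 0.2125·40) / 0.5850 = 25.625 / 0.5850 ≈ 43.803
  x_3 = (0.1450·25 + 0.3700·15 + 0.6775·40) / 0.5850 = 36.275 / 0.5850 ≈ 62.009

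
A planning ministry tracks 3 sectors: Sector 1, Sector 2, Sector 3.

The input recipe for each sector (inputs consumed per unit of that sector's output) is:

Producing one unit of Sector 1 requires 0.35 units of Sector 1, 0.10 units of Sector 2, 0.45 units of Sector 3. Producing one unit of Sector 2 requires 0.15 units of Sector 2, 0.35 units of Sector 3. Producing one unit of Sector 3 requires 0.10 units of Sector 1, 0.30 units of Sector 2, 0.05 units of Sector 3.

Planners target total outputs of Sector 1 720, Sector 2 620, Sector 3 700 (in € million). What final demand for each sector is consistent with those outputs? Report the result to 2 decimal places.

I − A =
  [   0.65     0.00    -0.10]
  [  -0.10     0.85    -0.30]
  [  -0.45    -0.35     0.95]
d = (I − A) x:
  d_1 = (+0.65)·720 + (+0.00)·620 + (-0.10)·700 = 398.00
  d_2 = (-0.10)·720 + (+0.85)·620 + (-0.30)·700 = 245.00
  d_3 = (-0.45)·720 + (-0.35)·620 + (+0.95)·700 = 124.00

d_1 = 398.00, d_2 = 245.00, d_3 = 124.00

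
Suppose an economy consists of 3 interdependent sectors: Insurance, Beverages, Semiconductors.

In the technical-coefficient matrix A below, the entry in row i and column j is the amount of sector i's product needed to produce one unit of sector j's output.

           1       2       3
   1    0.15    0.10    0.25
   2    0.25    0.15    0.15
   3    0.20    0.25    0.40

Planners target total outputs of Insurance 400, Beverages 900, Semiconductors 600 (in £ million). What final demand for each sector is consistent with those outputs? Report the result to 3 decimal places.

d_1 = 100.000, d_2 = 575.000, d_3 = 55.000

I − A =
  [   0.85    -0.10    -0.25]
  [  -0.25     0.85    -0.15]
  [  -0.20    -0.25     0.60]
d = (I − A) x:
  d_1 = (+0.85)·400 + (-0.10)·900 + (-0.25)·600 = 100.000
  d_2 = (-0.25)·400 + (+0.85)·900 + (-0.15)·600 = 575.000
  d_3 = (-0.20)·400 + (-0.25)·900 + (+0.60)·600 = 55.000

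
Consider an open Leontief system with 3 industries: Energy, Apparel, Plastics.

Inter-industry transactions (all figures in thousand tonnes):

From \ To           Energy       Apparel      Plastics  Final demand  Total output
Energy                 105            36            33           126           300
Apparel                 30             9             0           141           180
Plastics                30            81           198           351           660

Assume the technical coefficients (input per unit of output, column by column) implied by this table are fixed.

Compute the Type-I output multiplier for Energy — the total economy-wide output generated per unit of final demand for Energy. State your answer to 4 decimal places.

m_E = 2.1277

Technical coefficients a_ij = z_ij / X_j:
  a_EE = 105/300 = 0.35, a_AE = 30/300 = 0.10, a_PE = 30/300 = 0.10
  a_EA = 36/180 = 0.20, a_AA = 9/180 = 0.05, a_PA = 81/180 = 0.45
  a_EP = 33/660 = 0.05, a_AP = 0/660 = 0.00, a_PP = 198/660 = 0.30
I − A =
  [   0.65    -0.20    -0.05]
  [  -0.10     0.95     0.00]
  [  -0.10    -0.45     0.70]
Cofactors of I−A, C_ij = (−1)^(i+j)·(minor ij) (rows/columns in the sector order above):
  C_11 = (0.95)(0.70) − (0.00)(-0.45) = 0.6650
  C_12 = −[(-0.10)(0.70) − (0.00)(-0.10)] = 0.0700
  C_13 = (-0.10)(-0.45) − (0.95)(-0.10) = 0.1400
  C_21 = −[(-0.20)(0.70) − (-0.05)(-0.45)] = 0.1625
  C_22 = (0.65)(0.70) − (-0.05)(-0.10) = 0.4500
  C_23 = −[(0.65)(-0.45) − (-0.20)(-0.10)] = 0.3125
  C_31 = (-0.20)(0.00) − (-0.05)(0.95) = 0.0475
  C_32 = −[(0.65)(0.00) − (-0.05)(-0.10)] = 0.0050
  C_33 = (0.65)(0.95) − (-0.20)(-0.10) = 0.5975
det(I−A) = Σ_j (I−A)_1j·C_1j = (0.65)(0.6650) + (-0.20)(0.0700) + (-0.05)(0.1400) = 0.41125
adj(I−A) = Cᵀ =
  [ 0.6650   0.1625   0.0475]
  [ 0.0700   0.4500   0.0050]
  [ 0.1400   0.3125   0.5975]
(I − A)⁻¹ = adj(I−A) / det(I−A) ≈
  [   1.61702     0.39514     0.11550]
  [   0.17021     1.09422     0.01216]
  [   0.34043     0.75988     1.45289]
The output multiplier for sector j is the column-j sum of the Leontief inverse (I − A)⁻¹ = adj(I−A) / det(I−A).
Column E of adj(I−A): (0.6650, 0.0700, 0.1400); det(I−A) = 0.41125.
m_E = (0.6650 + 0.0700 + 0.1400) / 0.41125 = 0.875 / 0.41125 ≈ 2.1277.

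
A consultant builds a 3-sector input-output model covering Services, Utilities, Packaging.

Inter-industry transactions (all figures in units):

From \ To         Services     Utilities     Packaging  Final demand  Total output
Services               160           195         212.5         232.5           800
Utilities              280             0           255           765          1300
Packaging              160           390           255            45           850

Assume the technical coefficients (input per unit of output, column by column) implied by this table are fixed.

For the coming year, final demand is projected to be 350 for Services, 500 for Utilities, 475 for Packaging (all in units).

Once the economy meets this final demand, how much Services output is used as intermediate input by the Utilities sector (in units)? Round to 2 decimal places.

z_12 = 212.01

Technical coefficients a_ij = z_ij / X_j:
  a_11 = 160/800 = 0.20, a_21 = 280/800 = 0.35, a_31 = 160/800 = 0.20
  a_12 = 195/1300 = 0.15, a_22 = 0/1300 = 0.00, a_32 = 390/1300 = 0.30
  a_13 = 212.5/850 = 0.25, a_23 = 255/850 = 0.30, a_33 = 255/850 = 0.30
I − A =
  [   0.80    -0.15    -0.25]
  [  -0.35     1.00    -0.30]
  [  -0.20    -0.30     0.70]
Cofactors of I−A, C_ij = (−1)^(i+j)·(minor ij) (rows/columns in the sector order above):
  C_11 = (1.00)(0.70) − (-0.30)(-0.30) = 0.6100
  C_12 = −[(-0.35)(0.70) − (-0.30)(-0.20)] = 0.3050
  C_13 = (-0.35)(-0.30) − (1.00)(-0.20) = 0.3050
  C_21 = −[(-0.15)(0.70) − (-0.25)(-0.30)] = 0.1800
  C_22 = (0.80)(0.70) − (-0.25)(-0.20) = 0.5100
  C_23 = −[(0.80)(-0.30) − (-0.15)(-0.20)] = 0.2700
  C_31 = (-0.15)(-0.30) − (-0.25)(1.00) = 0.2950
  C_32 = −[(0.80)(-0.30) − (-0.25)(-0.35)] = 0.3275
  C_33 = (0.80)(1.00) − (-0.15)(-0.35) = 0.7475
det(I−A) = Σ_j (I−A)_1j·C_1j = (0.80)(0.6100) + (-0.15)(0.3050) + (-0.25)(0.3050) = 0.3660
adj(I−A) = Cᵀ =
  [ 0.6100   0.1800   0.2950]
  [ 0.3050   0.5100   0.3275]
  [ 0.3050   0.2700   0.7475]
(I − A)⁻¹ = adj(I−A) / det(I−A) ≈
  [   1.6667     0.4918     0.8060]
  [   0.8333     1.3934     0.8948]
  [   0.8333     0.7377     2.0423]
First solve x = (I − A)⁻¹ d = adj(I−A)·d / det(I−A); in particular x_2 = (0.3050·350 + 0.5100·500 + 0.3275·475) / 0.3660 = 517.3125 / 0.3660 ≈ 1413.4221.
Intermediate flow from 1 to 2: z_12 = a_12 · x_2 = 0.15 × 517.3125 / 0.3660 = 77.596875 / 0.3660 ≈ 212.01.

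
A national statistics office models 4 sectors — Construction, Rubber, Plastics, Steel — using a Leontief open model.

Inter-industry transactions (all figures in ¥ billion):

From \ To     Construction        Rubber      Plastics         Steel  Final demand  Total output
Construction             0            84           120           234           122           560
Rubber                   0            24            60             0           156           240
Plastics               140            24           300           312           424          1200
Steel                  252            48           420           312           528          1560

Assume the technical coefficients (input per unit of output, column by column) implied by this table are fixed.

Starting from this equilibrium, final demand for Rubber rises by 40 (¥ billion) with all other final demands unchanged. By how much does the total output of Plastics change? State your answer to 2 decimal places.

Δx_3 = 23.25

Technical coefficients a_ij = z_ij / X_j:
  a_11 = 0/560 = 0.00, a_21 = 0/560 = 0.00, a_31 = 140/560 = 0.25, a_41 = 252/560 = 0.45
  a_12 = 84/240 = 0.35, a_22 = 24/240 = 0.10, a_32 = 24/240 = 0.10, a_42 = 48/240 = 0.20
  a_13 = 120/1200 = 0.10, a_23 = 60/1200 = 0.05, a_33 = 300/1200 = 0.25, a_43 = 420/1200 = 0.35
  a_14 = 234/1560 = 0.15, a_24 = 0/1560 = 0.00, a_34 = 312/1560 = 0.20, a_44 = 312/1560 = 0.20
I − A =
  [   1.00    -0.35    -0.10    -0.15]
  [   0.00     0.90    -0.05     0.00]
  [  -0.25    -0.10     0.75    -0.20]
  [  -0.45    -0.20    -0.35     0.80]
Compute the cofactors C_ij = (−1)^(i+j)·(3×3 minor ij) of I−A; the adjugate is their transpose:
adj(I−A) = Cᵀ =
  [ 0.471000   0.225250   0.134750   0.122000]
  [ 0.014500   0.437250   0.036625   0.011875]
  [ 0.261000   0.222250   0.659250   0.213750]
  [ 0.382750   0.333250   0.373375   0.643125]
det(I−A) = Σ_j (I−A)_1j·C_1j = (1.00)(0.471000) + (-0.35)(0.014500) + (-0.10)(0.261000) + (-0.15)(0.382750) = 0.3824125
(I − A)⁻¹ = adj(I−A) / det(I−A) ≈
  [   1.2317     0.5890     0.3524     0.3190]
  [   0.0379     1.1434     0.0958     0.0311]
  [   0.6825     0.5812     1.7239     0.5590]
  [   1.0009     0.8714     0.9764     1.6818]
Δx = (I − A)⁻¹ Δd with Δd having +40 in the Rubber component and 0 elsewhere.
So Δx_3 = L_32 · (+40), where L_32 = adj(I−A)_32 / det(I−A) = 0.222250 / 0.3824125.
Δx_3 = 0.222250 × (+40) / 0.3824125 = 8.89 / 0.3824125 ≈ 23.25.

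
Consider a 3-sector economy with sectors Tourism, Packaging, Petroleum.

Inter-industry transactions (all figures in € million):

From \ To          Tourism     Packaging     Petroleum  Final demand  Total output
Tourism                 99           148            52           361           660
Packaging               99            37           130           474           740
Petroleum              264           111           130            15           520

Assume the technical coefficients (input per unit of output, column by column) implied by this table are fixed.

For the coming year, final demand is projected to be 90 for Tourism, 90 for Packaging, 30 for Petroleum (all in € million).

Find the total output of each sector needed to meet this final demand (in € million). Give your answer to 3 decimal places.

Technical coefficients a_ij = z_ij / X_j:
  a_11 = 99/660 = 0.15, a_21 = 99/660 = 0.15, a_31 = 264/660 = 0.40
  a_12 = 148/740 = 0.20, a_22 = 37/740 = 0.05, a_32 = 111/740 = 0.15
  a_13 = 52/520 = 0.10, a_23 = 130/520 = 0.25, a_33 = 130/520 = 0.25
I − A =
  [   0.85    -0.20    -0.10]
  [  -0.15     0.95    -0.25]
  [  -0.40    -0.15     0.75]
Cofactors of I−A, C_ij = (−1)^(i+j)·(minor ij) (rows/columns in the sector order above):
  C_11 = (0.95)(0.75) − (-0.25)(-0.15) = 0.6750
  C_12 = −[(-0.15)(0.75) − (-0.25)(-0.40)] = 0.2125
  C_13 = (-0.15)(-0.15) − (0.95)(-0.40) = 0.4025
  C_21 = −[(-0.20)(0.75) − (-0.10)(-0.15)] = 0.1650
  C_22 = (0.85)(0.75) − (-0.10)(-0.40) = 0.5975
  C_23 = −[(0.85)(-0.15) − (-0.20)(-0.40)] = 0.2075
  C_31 = (-0.20)(-0.25) − (-0.10)(0.95) = 0.1450
  C_32 = −[(0.85)(-0.25) − (-0.10)(-0.15)] = 0.2275
  C_33 = (0.85)(0.95) − (-0.20)(-0.15) = 0.7775
det(I−A) = Σ_j (I−A)_1j·C_1j = (0.85)(0.6750) + (-0.20)(0.2125) + (-0.10)(0.4025) = 0.4910
adj(I−A) = Cᵀ =
  [ 0.6750   0.1650   0.1450]
  [ 0.2125   0.5975   0.2275]
  [ 0.4025   0.2075   0.7775]
(I − A)⁻¹ = adj(I−A) / det(I−A) ≈
  [   1.3747     0.3360     0.2953]
  [   0.4328     1.2169     0.4633]
  [   0.8198     0.4226     1.5835]
x = (I − A)⁻¹ d = adj(I−A)·d / det(I−A), with det(I−A) = 0.4910:
  x_1 = (0.6750·90 + 0.1650·90 + 0.1450·30) / 0.4910 = 79.95 / 0.4910 ≈ 162.831
  x_2 = (0.2125·90 + 0.5975·90 + 0.2275·30) / 0.4910 = 79.725 / 0.4910 ≈ 162.373
  x_3 = (0.4025·90 + 0.2075·90 + 0.7775·30) / 0.4910 = 78.225 / 0.4910 ≈ 159.318

x_1 = 162.831, x_2 = 162.373, x_3 = 159.318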